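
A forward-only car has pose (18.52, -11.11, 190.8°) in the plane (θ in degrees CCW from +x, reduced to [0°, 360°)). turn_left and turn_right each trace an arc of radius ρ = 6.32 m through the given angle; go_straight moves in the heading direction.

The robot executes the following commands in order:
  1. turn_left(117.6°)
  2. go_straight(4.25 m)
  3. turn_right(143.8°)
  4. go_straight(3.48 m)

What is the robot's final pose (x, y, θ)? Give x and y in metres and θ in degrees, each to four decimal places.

set_pose: (x, y, θ) = (18.5200, -11.1100, 190.8000°), ρ = 6.32
turn_left(117.6°): centre at ρ to the left, rotate +117.6° → (14.7513, -21.2437, 308.4000°)
go_straight(4.25): x += 4.25·cos θ, y += 4.25·sin θ → (17.3912, -24.5744, 308.4000°)
turn_right(143.8°): centre at ρ to the right, rotate −143.8° → (10.7599, -34.5931, 164.6000°)
go_straight(3.48): x += 3.48·cos θ, y += 3.48·sin θ → (7.4049, -33.6690, 164.6000°)

(7.4049, -33.6690, 164.6000°)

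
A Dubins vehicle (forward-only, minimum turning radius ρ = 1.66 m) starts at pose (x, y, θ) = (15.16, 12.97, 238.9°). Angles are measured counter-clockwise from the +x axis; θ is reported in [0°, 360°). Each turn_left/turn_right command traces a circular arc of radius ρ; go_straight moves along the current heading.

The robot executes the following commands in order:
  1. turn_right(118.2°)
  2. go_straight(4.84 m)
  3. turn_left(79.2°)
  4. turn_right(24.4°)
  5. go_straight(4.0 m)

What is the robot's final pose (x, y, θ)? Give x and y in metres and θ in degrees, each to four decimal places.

(3.1649, 18.0748, 175.5000°)

set_pose: (x, y, θ) = (15.1600, 12.9700, 238.9000°), ρ = 1.66
turn_right(118.2°): centre at ρ to the right, rotate −118.2° → (12.3112, 12.9799, 120.7000°)
go_straight(4.84): x += 4.84·cos θ, y += 4.84·sin θ → (9.8402, 17.1416, 120.7000°)
turn_left(79.2°): centre at ρ to the left, rotate +79.2° → (7.8478, 17.8550, 199.9000°)
turn_right(24.4°): centre at ρ to the right, rotate −24.4° → (7.1526, 17.7610, 175.5000°)
go_straight(4.0): x += 4.0·cos θ, y += 4.0·sin θ → (3.1649, 18.0748, 175.5000°)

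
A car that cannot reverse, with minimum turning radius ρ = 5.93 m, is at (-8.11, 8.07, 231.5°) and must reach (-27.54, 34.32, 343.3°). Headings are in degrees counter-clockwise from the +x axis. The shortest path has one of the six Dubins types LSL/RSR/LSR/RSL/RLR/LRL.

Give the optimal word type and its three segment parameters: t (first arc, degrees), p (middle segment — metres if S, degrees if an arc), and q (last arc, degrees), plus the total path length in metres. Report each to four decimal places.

Let ψ = atan2(Δy, Δx) = atan2(26.25, -19.43) = 126.5085° be the start→goal bearing.
Normalize: d = |goal − start| / ρ = 32.658650/5.93 = 5.507361, α = (θ_start − ψ) mod 360° = 104.9915° = 1.832447 rad, β = (θ_goal − ψ) mod 360° = 216.7915° = 3.783726 rad.
Common terms: sin α = 0.965964, cos α = -0.258676, sin β = -0.598905, cos β = -0.800820, cos(α−β) = -0.371368, d² = 30.331023. Work in radians in the unit-radius frame; every candidate has L = ρ·(t + p + q).
LSL: p² = 2 + d² − 2cos(α−β) + 2d(sin α − sin β) = 50.310356; p = √p² = 7.092979; φ = atan2(cos β − cos α, d + sin α − sin β) = -0.076509 rad; t = (φ − α) mod 2π = 4.374229 rad, q = (β − φ) mod 2π = 3.860234 rad → L = 5.93·(4.374229 + 7.092979 + 3.860234) = 5.93·15.327443 = 90.891736 m
RSR: p² = 2 + d² − 2cos(α−β) + 2d(sin β − sin α) = 15.837162; p = √p² = 3.979593; φ = atan2(cos α − cos β, d − sin α + sin β) = 0.136656 rad; t = (α − φ) mod 2π = 1.695791 rad, q = (φ − β) mod 2π = 2.636116 rad → L = 5.93·(1.695791 + 3.979593 + 2.636116) = 5.93·8.311500 = 49.287197 m
LSR: p² = d² − 2 + 2cos(α−β) + 2d(sin α + sin β) = 31.631343; p = √p² = 5.624175; φ = atan2(−cos α − cos β, d + sin α + sin β) − atan2(−2, p) = 0.520101 rad; t = (φ − α) mod 2π = 4.970839 rad, q = (φ − β) mod 2π = 3.019561 rad → L = 5.93·(4.970839 + 5.624175 + 3.019561) = 5.93·13.614575 = 80.734427 m
RSL: p² = d² − 2 + 2cos(α−β) − 2d(sin α + sin β) = 23.545232; p = √p² = 4.852343; φ = atan2(cos α + cos β, d − sin α − sin β) − atan2(2, p) = -0.594224 rad; t = (α − φ) mod 2π = 2.426672 rad, q = (β − φ) mod 2π = 4.377950 rad → L = 5.93·(2.426672 + 4.852343 + 4.377950) = 5.93·11.656964 = 69.125799 m
RLR: c = (6 − d² + 2cos(α−β) + 2d(sin α − sin β))/8 = -0.979645; p = 2π − arccos c = 3.343703 rad; φ = atan2(cos α − cos β, d − sin α + sin β) = 0.136656 rad; t = (α − φ + p/2) mod 2π = 3.367643 rad, q = (α − β − t + p) mod 2π = 4.307967 rad → L = 5.93·(3.367643 + 3.343703 + 4.307967) = 5.93·11.019313 = 65.344524 m
LRL: c = (6 − d² + 2cos(α−β) − 2d(sin α − sin β))/8 = -5.288795, |c| > 1 → infeasible
Shortest: RSR with L = 49.287197 m ≈ 49.2872 m
Convert RSR to answer units (arcs ×180/π): t = 1.695791·180/π = 97.1617°, p = ρ·p = 5.93·3.979593 = 23.5990 m, q = 2.636116·180/π = 151.0383°, L = 49.2872 m.

RSR: t = 97.1617°, p = 23.5990 m, q = 151.0383°, L = 49.2872 m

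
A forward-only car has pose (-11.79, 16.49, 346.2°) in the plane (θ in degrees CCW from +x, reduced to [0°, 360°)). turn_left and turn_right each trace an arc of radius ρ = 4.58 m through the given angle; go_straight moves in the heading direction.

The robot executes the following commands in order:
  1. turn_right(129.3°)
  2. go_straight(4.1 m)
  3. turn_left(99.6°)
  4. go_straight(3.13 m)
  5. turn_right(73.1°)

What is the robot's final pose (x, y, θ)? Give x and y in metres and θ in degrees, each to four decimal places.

set_pose: (x, y, θ) = (-11.7900, 16.4900, 346.2000°), ρ = 4.58
turn_right(129.3°): centre at ρ to the right, rotate −129.3° → (-10.1326, 8.3796, 216.9000°)
go_straight(4.1): x += 4.1·cos θ, y += 4.1·sin θ → (-13.4113, 5.9179, 216.9000°)
turn_left(99.6°): centre at ρ to the left, rotate +99.6° → (-13.8140, -1.0668, 316.5000°)
go_straight(3.13): x += 3.13·cos θ, y += 3.13·sin θ → (-11.5436, -3.2214, 316.5000°)
turn_right(73.1°): centre at ρ to the right, rotate −73.1° → (-10.6010, -8.5943, 243.4000°)

(-10.6010, -8.5943, 243.4000°)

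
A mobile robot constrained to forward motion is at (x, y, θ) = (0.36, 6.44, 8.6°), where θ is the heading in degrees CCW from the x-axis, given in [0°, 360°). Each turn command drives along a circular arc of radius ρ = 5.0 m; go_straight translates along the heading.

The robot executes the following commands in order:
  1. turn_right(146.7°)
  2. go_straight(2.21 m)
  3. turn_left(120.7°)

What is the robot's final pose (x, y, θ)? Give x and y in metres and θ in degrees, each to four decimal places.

(4.6459, -12.1940, 342.6000°)

set_pose: (x, y, θ) = (0.3600, 6.4400, 8.6000°), ρ = 5.0
turn_right(146.7°): centre at ρ to the right, rotate −146.7° → (4.4468, -2.2253, -138.1000° ≡ 221.9000°)
go_straight(2.21): x += 2.21·cos θ, y += 2.21·sin θ → (2.8019, -3.7012, 221.9000°)
turn_left(120.7°): centre at ρ to the left, rotate +120.7° → (4.6459, -12.1940, 342.6000°)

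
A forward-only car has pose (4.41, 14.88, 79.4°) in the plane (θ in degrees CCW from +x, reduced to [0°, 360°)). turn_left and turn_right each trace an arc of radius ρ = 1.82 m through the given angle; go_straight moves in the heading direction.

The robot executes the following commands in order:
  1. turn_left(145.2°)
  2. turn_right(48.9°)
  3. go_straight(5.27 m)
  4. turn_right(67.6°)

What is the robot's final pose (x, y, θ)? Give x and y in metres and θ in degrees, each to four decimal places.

set_pose: (x, y, θ) = (4.4100, 14.8800, 79.4000°), ρ = 1.82
turn_left(145.2°): centre at ρ to the left, rotate +145.2° → (1.3431, 16.5107, 224.6000°)
turn_right(48.9°): centre at ρ to the right, rotate −48.9° → (-0.0712, 15.9917, 175.7000°)
go_straight(5.27): x += 5.27·cos θ, y += 5.27·sin θ → (-5.3264, 16.3868, 175.7000°)
turn_right(67.6°): centre at ρ to the right, rotate −67.6° → (-6.9199, 17.6363, 108.1000°)

(-6.9199, 17.6363, 108.1000°)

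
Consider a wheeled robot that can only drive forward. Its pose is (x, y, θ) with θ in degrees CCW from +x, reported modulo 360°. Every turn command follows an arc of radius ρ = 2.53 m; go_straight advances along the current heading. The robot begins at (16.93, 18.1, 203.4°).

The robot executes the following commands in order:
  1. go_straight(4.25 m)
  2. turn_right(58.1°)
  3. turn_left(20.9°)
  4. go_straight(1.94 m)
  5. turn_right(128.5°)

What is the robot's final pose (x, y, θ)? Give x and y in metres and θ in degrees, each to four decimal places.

(6.9200, 21.9525, 37.7000°)

set_pose: (x, y, θ) = (16.9300, 18.1000, 203.4000°), ρ = 2.53
go_straight(4.25): x += 4.25·cos θ, y += 4.25·sin θ → (13.0295, 16.4121, 203.4000°)
turn_right(58.1°): centre at ρ to the right, rotate −58.1° → (10.5845, 16.6540, 145.3000°)
turn_left(20.9°): centre at ρ to the left, rotate +20.9° → (9.7477, 17.0310, 166.2000°)
go_straight(1.94): x += 1.94·cos θ, y += 1.94·sin θ → (7.8637, 17.4937, 166.2000°)
turn_right(128.5°): centre at ρ to the right, rotate −128.5° → (6.9200, 21.9525, 37.7000°)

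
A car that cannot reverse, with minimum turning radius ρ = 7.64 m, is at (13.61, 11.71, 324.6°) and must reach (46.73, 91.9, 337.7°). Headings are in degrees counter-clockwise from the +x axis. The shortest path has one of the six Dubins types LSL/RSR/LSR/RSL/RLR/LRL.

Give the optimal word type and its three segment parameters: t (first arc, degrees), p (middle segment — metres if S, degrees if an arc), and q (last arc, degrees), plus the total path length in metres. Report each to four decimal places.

LSR: t = 116.6182°, p = 70.0478 m, q = 103.5182°, L = 99.4015 m

Let ψ = atan2(Δy, Δx) = atan2(80.19, 33.12) = 67.5584° be the start→goal bearing.
Normalize: d = |goal − start| / ρ = 86.760420/7.64 = 11.356076, α = (θ_start − ψ) mod 360° = 257.0416° = 4.486222 rad, β = (θ_goal − ψ) mod 360° = 270.1416° = 4.714860 rad.
Common terms: sin α = -0.974533, cos α = -0.224244, sin β = -0.999997, cos β = 0.002471, cos(α−β) = 0.973976, d² = 128.960461. Work in radians in the unit-radius frame; every candidate has L = ρ·(t + p + q).
LSL: p² = 2 + d² − 2cos(α−β) + 2d(sin α − sin β) = 129.590850; p = √p² = 11.383798; φ = atan2(cos β − cos α, d + sin α − sin β) = 0.019917 rad; t = (φ − α) mod 2π = 1.816881 rad, q = (β − φ) mod 2π = 4.694943 rad → L = 7.64·(1.816881 + 11.383798 + 4.694943) = 7.64·17.895621 = 136.722546 m
RSR: p² = 2 + d² − 2cos(α−β) + 2d(sin β − sin α) = 128.434167; p = √p² = 11.332880; φ = atan2(cos α − cos β, d − sin α + sin β) = -0.020006 rad; t = (α − φ) mod 2π = 4.506228 rad, q = (φ − β) mod 2π = 1.548319 rad → L = 7.64·(4.506228 + 11.332880 + 1.548319) = 7.64·17.387427 = 132.839943 m
LSR: p² = d² − 2 + 2cos(α−β) + 2d(sin α + sin β) = 84.062589; p = √p² = 9.168565; φ = atan2(−cos α − cos β, d + sin α + sin β) − atan2(−2, p) = 0.238407 rad; t = (φ − α) mod 2π = 2.035371 rad, q = (φ − β) mod 2π = 1.806733 rad → L = 7.64·(2.035371 + 9.168565 + 1.806733) = 7.64·13.010669 = 99.401512 m
RSL: p² = d² − 2 + 2cos(α−β) − 2d(sin α + sin β) = 173.754236; p = √p² = 13.181587; φ = atan2(cos α + cos β, d − sin α − sin β) − atan2(2, p) = -0.167213 rad; t = (α − φ) mod 2π = 4.653435 rad, q = (β − φ) mod 2π = 4.882073 rad → L = 7.64·(4.653435 + 13.181587 + 4.882073) = 7.64·22.717095 = 173.558603 m
RLR: c = (6 − d² + 2cos(α−β) + 2d(sin α − sin β))/8 = -15.054271, |c| > 1 → infeasible
LRL: c = (6 − d² + 2cos(α−β) − 2d(sin α − sin β))/8 = -15.198856, |c| > 1 → infeasible
Shortest: LSR with L = 99.401512 m ≈ 99.4015 m
Convert LSR to answer units (arcs ×180/π): t = 2.035371·180/π = 116.6182°, p = ρ·p = 7.64·9.168565 = 70.0478 m, q = 1.806733·180/π = 103.5182°, L = 99.4015 m.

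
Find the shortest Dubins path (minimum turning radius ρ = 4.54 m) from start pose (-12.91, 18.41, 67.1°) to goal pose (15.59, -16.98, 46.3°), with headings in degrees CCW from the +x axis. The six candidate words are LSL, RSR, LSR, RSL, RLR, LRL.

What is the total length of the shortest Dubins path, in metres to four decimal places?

55.9226 m

Let ψ = atan2(Δy, Δx) = atan2(-35.39, 28.50) = -51.1551° be the start→goal bearing.
Normalize: d = |goal − start| / ρ = 45.438993/4.54 = 10.008589, α = (θ_start − ψ) mod 360° = 118.2551° = 2.063941 rad, β = (θ_goal − ψ) mod 360° = 97.4551° = 1.700912 rad.
Common terms: sin α = 0.880849, cos α = -0.473398, sin β = 0.991547, cos β = -0.129749, cos(α−β) = 0.934826, d² = 100.171850. Work in radians in the unit-radius frame; every candidate has L = ρ·(t + p + q).
LSL: p² = 2 + d² − 2cos(α−β) + 2d(sin α − sin β) = 98.086334; p = √p² = 9.903855; φ = atan2(cos β − cos α, d + sin α − sin β) = 0.034705 rad; t = (φ − α) mod 2π = 4.253950 rad, q = (β − φ) mod 2π = 1.666207 rad → L = 4.54·(4.253950 + 9.903855 + 1.666207) = 4.54·15.824011 = 71.841011 m
RSR: p² = 2 + d² − 2cos(α−β) + 2d(sin β − sin α) = 102.518063; p = √p² = 10.125120; φ = atan2(cos α − cos β, d − sin α + sin β) = -0.033947 rad; t = (α − φ) mod 2π = 2.097887 rad, q = (φ − β) mod 2π = 4.548327 rad → L = 4.54·(2.097887 + 10.125120 + 4.548327) = 4.54·16.771334 = 76.141857 m
LSR: p² = d² − 2 + 2cos(α−β) + 2d(sin α + sin β) = 137.521577; p = √p² = 11.726959; φ = atan2(−cos α − cos β, d + sin α + sin β) − atan2(−2, p) = 0.219644 rad; t = (φ − α) mod 2π = 4.438889 rad, q = (φ − β) mod 2π = 4.801917 rad → L = 4.54·(4.438889 + 11.726959 + 4.801917) = 4.54·20.967766 = 95.193656 m
RSL: p² = d² − 2 + 2cos(α−β) − 2d(sin α + sin β) = 62.561425; p = √p² = 7.909578; φ = atan2(cos α + cos β, d − sin α − sin β) − atan2(2, p) = -0.321663 rad; t = (α − φ) mod 2π = 2.385603 rad, q = (β − φ) mod 2π = 2.022575 rad → L = 4.54·(2.385603 + 7.909578 + 2.022575) = 4.54·12.317756 = 55.922612 m
RLR: c = (6 − d² + 2cos(α−β) + 2d(sin α − sin β))/8 = -11.814758, |c| > 1 → infeasible
LRL: c = (6 − d² + 2cos(α−β) − 2d(sin α − sin β))/8 = -11.260792, |c| > 1 → infeasible
Shortest: RSL with L = 55.922612 m ≈ 55.9226 m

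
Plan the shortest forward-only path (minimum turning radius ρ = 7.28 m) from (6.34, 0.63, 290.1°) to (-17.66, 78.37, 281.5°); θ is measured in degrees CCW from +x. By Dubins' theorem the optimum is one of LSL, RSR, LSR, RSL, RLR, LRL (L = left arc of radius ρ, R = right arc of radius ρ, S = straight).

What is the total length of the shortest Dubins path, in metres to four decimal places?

Let ψ = atan2(Δy, Δx) = atan2(77.74, -24.00) = 107.1566° be the start→goal bearing.
Normalize: d = |goal − start| / ρ = 81.360356/7.28 = 11.175873, α = (θ_start − ψ) mod 360° = 182.9434° = 3.192965 rad, β = (θ_goal − ψ) mod 360° = 174.3434° = 3.042867 rad.
Common terms: sin α = -0.051350, cos α = -0.998681, sin β = 0.098566, cos β = -0.995131, cos(α−β) = 0.988756, d² = 124.900140. Work in radians in the unit-radius frame; every candidate has L = ρ·(t + p + q).
LSL: p² = 2 + d² − 2cos(α−β) + 2d(sin α − sin β) = 121.571756; p = √p² = 11.025958; φ = atan2(cos β − cos α, d + sin α − sin β) = 0.000322 rad; t = (φ − α) mod 2π = 3.090542 rad, q = (β − φ) mod 2π = 3.042545 rad → L = 7.28·(3.090542 + 11.025958 + 3.042545) = 7.28·17.159045 = 124.917850 m
RSR: p² = 2 + d² − 2cos(α−β) + 2d(sin β − sin α) = 128.273499; p = √p² = 11.325789; φ = atan2(cos α − cos β, d − sin α + sin β) = -0.000313 rad; t = (α − φ) mod 2π = 3.193279 rad, q = (φ − β) mod 2π = 3.240005 rad → L = 7.28·(3.193279 + 11.325789 + 3.240005) = 7.28·17.759073 = 129.286050 m
LSR: p² = d² − 2 + 2cos(α−β) + 2d(sin α + sin β) = 125.933007; p = √p² = 11.221988; φ = atan2(−cos α − cos β, d + sin α + sin β) − atan2(−2, p) = 0.352188 rad; t = (φ − α) mod 2π = 3.442408 rad, q = (φ − β) mod 2π = 3.592507 rad → L = 7.28·(3.442408 + 11.221988 + 3.592507) = 7.28·18.256903 = 132.910250 m
RSL: p² = d² − 2 + 2cos(α−β) − 2d(sin α + sin β) = 123.822300; p = √p² = 11.127547; φ = atan2(cos α + cos β, d − sin α − sin β) − atan2(2, p) = -0.355115 rad; t = (α − φ) mod 2π = 3.548080 rad, q = (β − φ) mod 2π = 3.397981 rad → L = 7.28·(3.548080 + 11.127547 + 3.397981) = 7.28·18.073608 = 131.575867 m
RLR: c = (6 − d² + 2cos(α−β) + 2d(sin α − sin β))/8 = -15.034187, |c| > 1 → infeasible
LRL: c = (6 − d² + 2cos(α−β) − 2d(sin α − sin β))/8 = -14.196470, |c| > 1 → infeasible
Shortest: LSL with L = 124.917850 m ≈ 124.9178 m

124.9178 m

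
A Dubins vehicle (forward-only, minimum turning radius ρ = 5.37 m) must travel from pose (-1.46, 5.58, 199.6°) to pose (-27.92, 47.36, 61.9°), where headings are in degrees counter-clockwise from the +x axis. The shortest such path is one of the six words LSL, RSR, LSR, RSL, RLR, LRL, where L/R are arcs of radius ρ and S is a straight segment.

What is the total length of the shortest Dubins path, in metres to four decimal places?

Let ψ = atan2(Δy, Δx) = atan2(41.78, -26.46) = 122.3468° be the start→goal bearing.
Normalize: d = |goal − start| / ρ = 49.454019/5.37 = 9.209315, α = (θ_start − ψ) mod 360° = 77.2532° = 1.348323 rad, β = (θ_goal − ψ) mod 360° = 299.5532° = 5.228190 rad.
Common terms: sin α = 0.975355, cos α = 0.220643, sin β = -0.869898, cos β = 0.493232, cos(α−β) = -0.739631, d² = 84.811474. Work in radians in the unit-radius frame; every candidate has L = ρ·(t + p + q).
LSL: p² = 2 + d² − 2cos(α−β) + 2d(sin α − sin β) = 122.277761; p = √p² = 11.057928; φ = atan2(cos β − cos α, d + sin α − sin β) = 0.024653 rad; t = (φ − α) mod 2π = 4.959516 rad, q = (β − φ) mod 2π = 5.203536 rad → L = 5.37·(4.959516 + 11.057928 + 5.203536) = 5.37·21.220980 = 113.956661 m
RSR: p² = 2 + d² − 2cos(α−β) + 2d(sin β − sin α) = 54.303711; p = √p² = 7.369105; φ = atan2(cos α − cos β, d − sin α + sin β) = -0.036999 rad; t = (α − φ) mod 2π = 1.385322 rad, q = (φ − β) mod 2π = 1.017996 rad → L = 5.37·(1.385322 + 7.369105 + 1.017996) = 5.37·9.772424 = 52.477915 m
LSR: p² = d² − 2 + 2cos(α−β) + 2d(sin α + sin β) = 83.274579; p = √p² = 9.125491; φ = atan2(−cos α − cos β, d + sin α + sin β) − atan2(−2, p) = 0.139266 rad; t = (φ − α) mod 2π = 5.074128 rad, q = (φ − β) mod 2π = 1.194261 rad → L = 5.37·(5.074128 + 9.125491 + 1.194261) = 5.37·15.393880 = 82.665134 m
RSL: p² = d² − 2 + 2cos(α−β) − 2d(sin α + sin β) = 79.389845; p = √p² = 8.910098; φ = atan2(cos α + cos β, d − sin α − sin β) − atan2(2, p) = -0.142550 rad; t = (α − φ) mod 2π = 1.490873 rad, q = (β − φ) mod 2π = 5.370740 rad → L = 5.37·(1.490873 + 8.910098 + 5.370740) = 5.37·15.771711 = 84.694088 m
RLR: c = (6 − d² + 2cos(α−β) + 2d(sin α − sin β))/8 = -5.787964, |c| > 1 → infeasible
LRL: c = (6 − d² + 2cos(α−β) − 2d(sin α − sin β))/8 = -14.284720, |c| > 1 → infeasible
Shortest: RSR with L = 52.477915 m ≈ 52.4779 m

52.4779 m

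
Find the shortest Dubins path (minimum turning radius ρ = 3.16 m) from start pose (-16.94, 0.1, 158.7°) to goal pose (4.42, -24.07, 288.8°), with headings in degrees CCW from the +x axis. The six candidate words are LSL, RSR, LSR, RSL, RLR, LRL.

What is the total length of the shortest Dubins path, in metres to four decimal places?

39.9228 m

Let ψ = atan2(Δy, Δx) = atan2(-24.17, 21.36) = -48.5317° be the start→goal bearing.
Normalize: d = |goal − start| / ρ = 32.255829/3.16 = 10.207541, α = (θ_start − ψ) mod 360° = 207.2317° = 3.616875 rad, β = (θ_goal − ψ) mod 360° = 337.3317° = 5.887548 rad.
Common terms: sin α = -0.457590, cos α = -0.889164, sin β = -0.385396, cos β = 0.922751, cos(α−β) = -0.644124, d² = 104.193889. Work in radians in the unit-radius frame; every candidate has L = ρ·(t + p + q).
LSL: p² = 2 + d² − 2cos(α−β) + 2d(sin α − sin β) = 106.008298; p = √p² = 10.296033; φ = atan2(cos β − cos α, d + sin α − sin β) = 0.176903 rad; t = (φ − α) mod 2π = 2.843213 rad, q = (β − φ) mod 2π = 5.710645 rad → L = 3.16·(2.843213 + 10.296033 + 5.710645) = 3.16·18.849892 = 59.565658 m
RSR: p² = 2 + d² − 2cos(α−β) + 2d(sin β − sin α) = 108.955975; p = √p² = 10.438198; φ = atan2(cos α − cos β, d − sin α + sin β) = -0.174469 rad; t = (α − φ) mod 2π = 3.791344 rad, q = (φ − β) mod 2π = 0.221168 rad → L = 3.16·(3.791344 + 10.438198 + 0.221168) = 3.16·14.450710 = 45.664243 m
LSR: p² = d² − 2 + 2cos(α−β) + 2d(sin α + sin β) = 83.696024; p = √p² = 9.148553; φ = atan2(−cos α − cos β, d + sin α + sin β) − atan2(−2, p) = 0.211641 rad; t = (φ − α) mod 2π = 2.877951 rad, q = (φ − β) mod 2π = 0.607278 rad → L = 3.16·(2.877951 + 9.148553 + 0.607278) = 3.16·12.633782 = 39.922752 m
RSL: p² = d² − 2 + 2cos(α−β) − 2d(sin α + sin β) = 118.115260; p = √p² = 10.868084; φ = atan2(cos α + cos β, d − sin α − sin β) − atan2(2, p) = -0.178949 rad; t = (α − φ) mod 2π = 3.795825 rad, q = (β − φ) mod 2π = 6.066498 rad → L = 3.16·(3.795825 + 10.868084 + 6.066498) = 3.16·20.730407 = 65.508086 m
RLR: c = (6 − d² + 2cos(α−β) + 2d(sin α − sin β))/8 = -12.619497, |c| > 1 → infeasible
LRL: c = (6 − d² + 2cos(α−β) − 2d(sin α − sin β))/8 = -12.251037, |c| > 1 → infeasible
Shortest: LSR with L = 39.922752 m ≈ 39.9228 m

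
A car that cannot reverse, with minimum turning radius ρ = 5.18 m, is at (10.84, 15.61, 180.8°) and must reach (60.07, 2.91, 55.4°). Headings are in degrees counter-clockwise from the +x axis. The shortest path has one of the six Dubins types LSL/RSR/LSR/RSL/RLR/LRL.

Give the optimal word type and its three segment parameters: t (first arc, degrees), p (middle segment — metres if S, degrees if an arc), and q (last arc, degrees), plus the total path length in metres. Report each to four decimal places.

LSL: t = 173.3761°, p = 45.1268 m, q = 61.2239°, L = 66.3365 m

Let ψ = atan2(Δy, Δx) = atan2(-12.70, 49.23) = -14.4654° be the start→goal bearing.
Normalize: d = |goal − start| / ρ = 50.841744/5.18 = 9.815008, α = (θ_start − ψ) mod 360° = 195.2654° = 3.408024 rad, β = (θ_goal − ψ) mod 360° = 69.8654° = 1.219381 rad.
Common terms: sin α = -0.263290, cos α = -0.964717, sin β = 0.938886, cos β = 0.344227, cos(α−β) = -0.579281, d² = 96.334391. Work in radians in the unit-radius frame; every candidate has L = ρ·(t + p + q).
LSL: p² = 2 + d² − 2cos(α−β) + 2d(sin α − sin β) = 75.894212; p = √p² = 8.711728; φ = atan2(cos β − cos α, d + sin α − sin β) = 0.150822 rad; t = (φ − α) mod 2π = 3.025984 rad, q = (β − φ) mod 2π = 1.068559 rad → L = 5.18·(3.025984 + 8.711728 + 1.068559) = 5.18·12.806271 = 66.336483 m
RSR: p² = 2 + d² − 2cos(α−β) + 2d(sin β − sin α) = 123.091694; p = √p² = 11.094670; φ = atan2(cos α − cos β, d − sin α + sin β) = -0.118255 rad; t = (α − φ) mod 2π = 3.526279 rad, q = (φ − β) mod 2π = 4.945550 rad → L = 5.18·(3.526279 + 11.094670 + 4.945550) = 5.18·19.566498 = 101.354459 m
LSR: p² = d² − 2 + 2cos(α−β) + 2d(sin α + sin β) = 106.437797; p = √p² = 10.316870; φ = atan2(−cos α − cos β, d + sin α + sin β) − atan2(−2, p) = 0.250560 rad; t = (φ − α) mod 2π = 3.125722 rad, q = (φ − β) mod 2π = 5.314365 rad → L = 5.18·(3.125722 + 10.316870 + 5.314365) = 5.18·18.756957 = 97.161037 m
RSL: p² = d² − 2 + 2cos(α−β) − 2d(sin α + sin β) = 79.913860; p = √p² = 8.939455; φ = atan2(cos α + cos β, d − sin α − sin β) − atan2(2, p) = -0.287890 rad; t = (α − φ) mod 2π = 3.695914 rad, q = (β − φ) mod 2π = 1.507271 rad → L = 5.18·(3.695914 + 8.939455 + 1.507271) = 5.18·14.142640 = 73.258876 m
RLR: c = (6 − d² + 2cos(α−β) + 2d(sin α − sin β))/8 = -14.386462, |c| > 1 → infeasible
LRL: c = (6 − d² + 2cos(α−β) − 2d(sin α − sin β))/8 = -8.486776, |c| > 1 → infeasible
Shortest: LSL with L = 66.336483 m ≈ 66.3365 m
Convert LSL to answer units (arcs ×180/π): t = 3.025984·180/π = 173.3761°, p = ρ·p = 5.18·8.711728 = 45.1268 m, q = 1.068559·180/π = 61.2239°, L = 66.3365 m.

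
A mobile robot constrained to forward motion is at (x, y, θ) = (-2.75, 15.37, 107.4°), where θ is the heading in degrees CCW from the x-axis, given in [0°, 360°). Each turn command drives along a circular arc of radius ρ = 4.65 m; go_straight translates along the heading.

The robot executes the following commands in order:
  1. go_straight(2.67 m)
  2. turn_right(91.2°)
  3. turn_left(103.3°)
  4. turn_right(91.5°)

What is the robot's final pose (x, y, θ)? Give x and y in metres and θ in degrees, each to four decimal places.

(4.2054, 36.9243, 28.0000°)

set_pose: (x, y, θ) = (-2.7500, 15.3700, 107.4000°), ρ = 4.65
go_straight(2.67): x += 2.67·cos θ, y += 2.67·sin θ → (-3.5484, 17.9178, 107.4000°)
turn_right(91.2°): centre at ρ to the right, rotate −91.2° → (-0.4085, 23.7737, 16.2000°)
turn_left(103.3°): centre at ρ to the left, rotate +103.3° → (2.3413, 30.5289, 119.5000°)
turn_right(91.5°): centre at ρ to the right, rotate −91.5° → (4.2054, 36.9243, 28.0000°)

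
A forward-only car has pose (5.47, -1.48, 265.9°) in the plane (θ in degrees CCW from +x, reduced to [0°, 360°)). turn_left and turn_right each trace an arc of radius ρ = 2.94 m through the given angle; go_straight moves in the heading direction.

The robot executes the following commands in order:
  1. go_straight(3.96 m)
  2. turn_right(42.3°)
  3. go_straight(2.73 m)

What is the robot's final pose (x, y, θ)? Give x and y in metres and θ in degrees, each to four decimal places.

(2.3049, -9.2314, 223.6000°)

set_pose: (x, y, θ) = (5.4700, -1.4800, 265.9000°), ρ = 2.94
go_straight(3.96): x += 3.96·cos θ, y += 3.96·sin θ → (5.1869, -5.4299, 265.9000°)
turn_right(42.3°): centre at ρ to the right, rotate −42.3° → (4.2819, -7.3487, 223.6000°)
go_straight(2.73): x += 2.73·cos θ, y += 2.73·sin θ → (2.3049, -9.2314, 223.6000°)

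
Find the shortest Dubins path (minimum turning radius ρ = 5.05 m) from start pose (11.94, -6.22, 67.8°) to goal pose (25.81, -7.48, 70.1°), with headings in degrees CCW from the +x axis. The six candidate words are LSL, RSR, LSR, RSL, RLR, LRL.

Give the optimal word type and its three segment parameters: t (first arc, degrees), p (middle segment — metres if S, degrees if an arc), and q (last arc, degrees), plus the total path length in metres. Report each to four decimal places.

Let ψ = atan2(Δy, Δx) = atan2(-1.26, 13.87) = -5.1907° be the start→goal bearing.
Normalize: d = |goal − start| / ρ = 13.927114/5.05 = 2.757844, α = (θ_start − ψ) mod 360° = 72.9907° = 1.273928 rad, β = (θ_goal − ψ) mod 360° = 75.2907° = 1.314071 rad.
Common terms: sin α = 0.956257, cos α = 0.292527, sin β = 0.967227, cos β = 0.253915, cos(α−β) = 0.999194, d² = 7.605705. Work in radians in the unit-radius frame; every candidate has L = ρ·(t + p + q).
LSL: p² = 2 + d² − 2cos(α−β) + 2d(sin α − sin β) = 7.546814; p = √p² = 2.747146; φ = atan2(cos β − cos α, d + sin α − sin β) = -0.014056 rad; t = (φ − α) mod 2π = 4.995201 rad, q = (β − φ) mod 2π = 1.328126 rad → L = 5.05·(4.995201 + 2.747146 + 1.328126) = 5.05·9.070474 = 45.805895 m
RSR: p² = 2 + d² − 2cos(α−β) + 2d(sin β − sin α) = 7.667820; p = √p² = 2.769083; φ = atan2(cos α − cos β, d − sin α + sin β) = 0.013944 rad; t = (α − φ) mod 2π = 1.259984 rad, q = (φ − β) mod 2π = 4.983059 rad → L = 5.05·(1.259984 + 2.769083 + 4.983059) = 5.05·9.012126 = 45.511234 m
LSR: p² = d² − 2 + 2cos(α−β) + 2d(sin α + sin β) = 18.213432; p = √p² = 4.267720; φ = atan2(−cos α − cos β, d + sin α + sin β) − atan2(−2, p) = 0.322040 rad; t = (φ − α) mod 2π = 5.331297 rad, q = (φ − β) mod 2π = 5.291154 rad → L = 5.05·(5.331297 + 4.267720 + 5.291154) = 5.05·14.890171 = 75.195363 m
RSL: p² = d² − 2 + 2cos(α−β) − 2d(sin α + sin β) = -3.005244 < 0 → infeasible
RLR: c = (6 − d² + 2cos(α−β) + 2d(sin α − sin β))/8 = 0.041523; p = 2π − arccos c = 4.753923 rad; φ = atan2(cos α − cos β, d − sin α + sin β) = 0.013944 rad; t = (α − φ + p/2) mod 2π = 3.636945 rad, q = (α − β − t + p) mod 2π = 1.076835 rad → L = 5.05·(3.636945 + 4.753923 + 1.076835) = 5.05·9.467704 = 47.811907 m
LRL: c = (6 − d² + 2cos(α−β) − 2d(sin α − sin β))/8 = 0.056648; p = 2π − arccos c = 4.769068 rad; φ = atan2(cos β − cos α, d + sin α − sin β) = -0.014056 rad; t = (φ − α + p/2) mod 2π = 1.096550 rad, q = (β − α − t + p) mod 2π = 3.712660 rad → L = 5.05·(1.096550 + 4.769068 + 3.712660) = 5.05·9.578278 = 48.370303 m
Shortest: RSR with L = 45.511234 m ≈ 45.5112 m
Convert RSR to answer units (arcs ×180/π): t = 1.259984·180/π = 72.1917°, p = ρ·p = 5.05·2.769083 = 13.9839 m, q = 4.983059·180/π = 285.5083°, L = 45.5112 m.

RSR: t = 72.1917°, p = 13.9839 m, q = 285.5083°, L = 45.5112 m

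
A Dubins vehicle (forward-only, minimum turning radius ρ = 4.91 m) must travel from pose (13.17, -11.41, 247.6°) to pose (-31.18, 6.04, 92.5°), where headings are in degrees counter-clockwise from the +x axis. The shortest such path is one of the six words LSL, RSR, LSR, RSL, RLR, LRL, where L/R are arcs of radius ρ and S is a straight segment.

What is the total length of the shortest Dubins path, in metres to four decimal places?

51.6032 m

Let ψ = atan2(Δy, Δx) = atan2(17.45, -44.35) = 158.5223° be the start→goal bearing.
Normalize: d = |goal − start| / ρ = 47.659469/4.91 = 9.706613, α = (θ_start − ψ) mod 360° = 89.0777° = 1.554699 rad, β = (θ_goal − ψ) mod 360° = 293.9777° = 5.130879 rad.
Common terms: sin α = 0.999870, cos α = 0.016096, sin β = -0.913704, cos β = 0.406381, cos(α−β) = -0.907044, d² = 94.218333. Work in radians in the unit-radius frame; every candidate has L = ρ·(t + p + q).
LSL: p² = 2 + d² − 2cos(α−β) + 2d(sin α − sin β) = 135.181067; p = √p² = 11.626739; φ = atan2(cos β − cos α, d + sin α − sin β) = 0.033574 rad; t = (φ − α) mod 2π = 4.762060 rad, q = (β − φ) mod 2π = 5.097305 rad → L = 4.91·(4.762060 + 11.626739 + 5.097305) = 4.91·21.486104 = 105.496772 m
RSR: p² = 2 + d² − 2cos(α−β) + 2d(sin β − sin α) = 60.883776; p = √p² = 7.802806; φ = atan2(cos α − cos β, d − sin α + sin β) = -0.050039 rad; t = (α − φ) mod 2π = 1.604739 rad, q = (φ − β) mod 2π = 1.102267 rad → L = 4.91·(1.604739 + 7.802806 + 1.102267) = 4.91·10.509811 = 51.603173 m
LSR: p² = d² − 2 + 2cos(α−β) + 2d(sin α + sin β) = 92.077021; p = √p² = 9.595677; φ = atan2(−cos α − cos β, d + sin α + sin β) − atan2(−2, p) = 0.162370 rad; t = (φ − α) mod 2π = 4.890856 rad, q = (φ − β) mod 2π = 1.314677 rad → L = 4.91·(4.890856 + 9.595677 + 1.314677) = 4.91·15.801210 = 77.583942 m
RSL: p² = d² − 2 + 2cos(α−β) − 2d(sin α + sin β) = 88.731470; p = √p² = 9.419738; φ = atan2(cos α + cos β, d − sin α − sin β) − atan2(2, p) = -0.165327 rad; t = (α − φ) mod 2π = 1.720026 rad, q = (β − φ) mod 2π = 5.296206 rad → L = 4.91·(1.720026 + 9.419738 + 5.296206) = 4.91·16.435970 = 80.700615 m
RLR: c = (6 − d² + 2cos(α−β) + 2d(sin α − sin β))/8 = -6.610472, |c| > 1 → infeasible
LRL: c = (6 − d² + 2cos(α−β) − 2d(sin α − sin β))/8 = -15.897633, |c| > 1 → infeasible
Shortest: RSR with L = 51.603173 m ≈ 51.6032 m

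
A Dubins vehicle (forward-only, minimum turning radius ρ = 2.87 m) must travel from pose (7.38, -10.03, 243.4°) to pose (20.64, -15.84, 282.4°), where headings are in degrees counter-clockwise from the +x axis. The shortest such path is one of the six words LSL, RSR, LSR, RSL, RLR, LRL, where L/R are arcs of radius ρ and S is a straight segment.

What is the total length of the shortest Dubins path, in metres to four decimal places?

17.6415 m

Let ψ = atan2(Δy, Δx) = atan2(-5.81, 13.26) = -23.6611° be the start→goal bearing.
Normalize: d = |goal − start| / ρ = 14.477006/2.87 = 5.044253, α = (θ_start − ψ) mod 360° = 267.0611° = 4.661096 rad, β = (θ_goal − ψ) mod 360° = 306.0611° = 5.341774 rad.
Common terms: sin α = -0.998685, cos α = -0.051271, sin β = -0.808390, cos β = 0.588648, cos(α−β) = 0.777146, d² = 25.444488. Work in radians in the unit-radius frame; every candidate has L = ρ·(t + p + q).
LSL: p² = 2 + d² − 2cos(α−β) + 2d(sin α − sin β) = 23.970402; p = √p² = 4.895958; φ = atan2(cos β − cos α, d + sin α − sin β) = 0.131078 rad; t = (φ − α) mod 2π = 1.753168 rad, q = (β − φ) mod 2π = 5.210695 rad → L = 2.87·(1.753168 + 4.895958 + 5.210695) = 2.87·11.859821 = 34.037688 m
RSR: p² = 2 + d² − 2cos(α−β) + 2d(sin β − sin α) = 27.809989; p = √p² = 5.273518; φ = atan2(cos α − cos β, d − sin α + sin β) = -0.121645 rad; t = (α − φ) mod 2π = 4.782741 rad, q = (φ − β) mod 2π = 0.819766 rad → L = 2.87·(4.782741 + 5.273518 + 0.819766) = 2.87·10.876025 = 31.214191 m
LSR: p² = d² − 2 + 2cos(α−β) + 2d(sin α + sin β) = 6.768098; p = √p² = 2.601557; φ = atan2(−cos α − cos β, d + sin α + sin β) − atan2(−2, p) = 0.490905 rad; t = (φ − α) mod 2π = 2.112995 rad, q = (φ − β) mod 2π = 1.432316 rad → L = 2.87·(2.112995 + 2.601557 + 1.432316) = 2.87·6.146868 = 17.641510 m
RSL: p² = d² − 2 + 2cos(α−β) − 2d(sin α + sin β) = 43.229461; p = √p² = 6.574911; φ = atan2(cos α + cos β, d − sin α − sin β) − atan2(2, p) = -0.217020 rad; t = (α − φ) mod 2π = 4.878115 rad, q = (β − φ) mod 2π = 5.558794 rad → L = 2.87·(4.878115 + 6.574911 + 5.558794) = 2.87·17.011820 = 48.823924 m
RLR: c = (6 − d² + 2cos(α−β) + 2d(sin α − sin β))/8 = -2.476249, |c| > 1 → infeasible
LRL: c = (6 − d² + 2cos(α−β) − 2d(sin α − sin β))/8 = -1.996300, |c| > 1 → infeasible
Shortest: LSR with L = 17.641510 m ≈ 17.6415 m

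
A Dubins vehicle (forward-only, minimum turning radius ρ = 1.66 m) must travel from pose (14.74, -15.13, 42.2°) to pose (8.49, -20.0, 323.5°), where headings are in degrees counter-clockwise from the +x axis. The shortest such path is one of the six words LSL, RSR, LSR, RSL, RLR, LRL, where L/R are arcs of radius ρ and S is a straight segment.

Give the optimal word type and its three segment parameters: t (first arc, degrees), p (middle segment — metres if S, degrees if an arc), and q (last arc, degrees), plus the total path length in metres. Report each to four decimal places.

Let ψ = atan2(Δy, Δx) = atan2(-4.87, -6.25) = -142.0743° be the start→goal bearing.
Normalize: d = |goal − start| / ρ = 7.923345/1.66 = 4.773100, α = (θ_start − ψ) mod 360° = 184.2743° = 3.216193 rad, β = (θ_goal − ψ) mod 360° = 105.5743° = 1.842619 rad.
Common terms: sin α = -0.074531, cos α = -0.997219, sin β = 0.963283, cos β = -0.268487, cos(α−β) = 0.195946, d² = 22.782479. Work in radians in the unit-radius frame; every candidate has L = ρ·(t + p + q).
LSL: p² = 2 + d² − 2cos(α−β) + 2d(sin α − sin β) = 14.483406; p = √p² = 3.805707; φ = atan2(cos β − cos α, d + sin α − sin β) = 0.192674 rad; t = (φ − α) mod 2π = 3.259666 rad, q = (β − φ) mod 2π = 1.649945 rad → L = 1.66·(3.259666 + 3.805707 + 1.649945) = 1.66·8.715318 = 14.467428 m
RSR: p² = 2 + d² − 2cos(α−β) + 2d(sin β − sin α) = 34.297769; p = √p² = 5.856430; φ = atan2(cos α − cos β, d − sin α + sin β) = -0.124756 rad; t = (α − φ) mod 2π = 3.340949 rad, q = (φ − β) mod 2π = 4.315810 rad → L = 1.66·(3.340949 + 5.856430 + 4.315810) = 1.66·13.513189 = 22.431894 m
LSR: p² = d² − 2 + 2cos(α−β) + 2d(sin α + sin β) = 29.658576; p = √p² = 5.445969; φ = atan2(−cos α − cos β, d + sin α + sin β) − atan2(−2, p) = 0.571887 rad; t = (φ − α) mod 2π = 3.638880 rad, q = (φ − β) mod 2π = 5.012454 rad → L = 1.66·(3.638880 + 5.445969 + 5.012454) = 1.66·14.097303 = 23.401522 m
RSL: p² = d² − 2 + 2cos(α−β) − 2d(sin α + sin β) = 12.690167; p = √p² = 3.562326; φ = atan2(cos α + cos β, d − sin α − sin β) − atan2(2, p) = -0.826575 rad; t = (α − φ) mod 2π = 4.042768 rad, q = (β − φ) mod 2π = 2.669194 rad → L = 1.66·(4.042768 + 3.562326 + 2.669194) = 1.66·10.274289 = 17.055319 m
RLR: c = (6 − d² + 2cos(α−β) + 2d(sin α − sin β))/8 = -3.287221, |c| > 1 → infeasible
LRL: c = (6 − d² + 2cos(α−β) − 2d(sin α − sin β))/8 = -0.810426; p = 2π − arccos c = 3.767511 rad; φ = atan2(cos β − cos α, d + sin α − sin β) = 0.192674 rad; t = (φ − α + p/2) mod 2π = 5.143421 rad, q = (β − α − t + p) mod 2π = 3.533700 rad → L = 1.66·(5.143421 + 3.767511 + 3.533700) = 1.66·12.444632 = 20.658090 m
Shortest: LSL with L = 14.467428 m ≈ 14.4674 m
Convert LSL to answer units (arcs ×180/π): t = 3.259666·180/π = 186.7651°, p = ρ·p = 1.66·3.805707 = 6.3175 m, q = 1.649945·180/π = 94.5349°, L = 14.4674 m.

LSL: t = 186.7651°, p = 6.3175 m, q = 94.5349°, L = 14.4674 m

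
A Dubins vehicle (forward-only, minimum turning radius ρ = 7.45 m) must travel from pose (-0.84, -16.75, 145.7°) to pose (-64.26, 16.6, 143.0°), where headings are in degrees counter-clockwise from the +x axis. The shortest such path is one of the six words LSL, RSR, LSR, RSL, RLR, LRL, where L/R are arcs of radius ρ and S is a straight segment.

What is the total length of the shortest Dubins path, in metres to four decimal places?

Let ψ = atan2(Δy, Δx) = atan2(33.35, -63.42) = 152.2619° be the start→goal bearing.
Normalize: d = |goal − start| / ρ = 71.654162/7.45 = 9.618008, α = (θ_start − ψ) mod 360° = 353.4381° = 6.168658 rad, β = (θ_goal − ψ) mod 360° = 350.7381° = 6.121534 rad.
Common terms: sin α = -0.114277, cos α = 0.993449, sin β = -0.160948, cos β = 0.986963, cos(α−β) = 0.998890, d² = 92.506084. Work in radians in the unit-radius frame; every candidate has L = ρ·(t + p + q).
LSL: p² = 2 + d² − 2cos(α−β) + 2d(sin α − sin β) = 93.406068; p = √p² = 9.664681; φ = atan2(cos β − cos α, d + sin α − sin β) = -0.000671 rad; t = (φ − α) mod 2π = 0.113856 rad, q = (β − φ) mod 2π = 6.122205 rad → L = 7.45·(0.113856 + 9.664681 + 6.122205) = 7.45·15.900743 = 118.460534 m
RSR: p² = 2 + d² − 2cos(α−β) + 2d(sin β − sin α) = 91.610540; p = √p² = 9.571340; φ = atan2(cos α − cos β, d − sin α + sin β) = 0.000678 rad; t = (α − φ) mod 2π = 6.167980 rad, q = (φ − β) mod 2π = 0.162329 rad → L = 7.45·(6.167980 + 9.571340 + 0.162329) = 7.45·15.901649 = 118.467283 m
LSR: p² = d² − 2 + 2cos(α−β) + 2d(sin α + sin β) = 87.209619; p = √p² = 9.338609; φ = atan2(−cos α − cos β, d + sin α + sin β) − atan2(−2, p) = 0.002097 rad; t = (φ − α) mod 2π = 0.116625 rad, q = (φ − β) mod 2π = 0.163748 rad → L = 7.45·(0.116625 + 9.338609 + 0.163748) = 7.45·9.618982 = 71.661417 m
RSL: p² = d² − 2 + 2cos(α−β) − 2d(sin α + sin β) = 97.798107; p = √p² = 9.889293; φ = atan2(cos α + cos β, d − sin α − sin β) − atan2(2, p) = -0.001980 rad; t = (α − φ) mod 2π = 6.170638 rad, q = (β − φ) mod 2π = 6.123514 rad → L = 7.45·(6.170638 + 9.889293 + 6.123514) = 7.45·22.183445 = 165.266665 m
RLR: c = (6 − d² + 2cos(α−β) + 2d(sin α − sin β))/8 = -10.451317, |c| > 1 → infeasible
LRL: c = (6 − d² + 2cos(α−β) − 2d(sin α − sin β))/8 = -10.675758, |c| > 1 → infeasible
Shortest: LSR with L = 71.661417 m ≈ 71.6614 m

71.6614 m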